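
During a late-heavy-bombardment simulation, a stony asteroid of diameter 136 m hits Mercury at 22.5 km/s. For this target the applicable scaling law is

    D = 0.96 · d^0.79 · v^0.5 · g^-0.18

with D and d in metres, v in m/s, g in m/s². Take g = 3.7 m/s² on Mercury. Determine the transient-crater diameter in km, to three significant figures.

D ≈ 5.52 km

In SI units: v = 22500 m/s.
d^0.79 = 136^0.79 = 48.47
v^0.5 = 22500^0.5 = 150.0
g^-0.18 = 3.7^-0.18 = 0.7902
D = 0.96 × 48.47 × 150.0 × 0.7902 = 5515 m
   = 5.515 km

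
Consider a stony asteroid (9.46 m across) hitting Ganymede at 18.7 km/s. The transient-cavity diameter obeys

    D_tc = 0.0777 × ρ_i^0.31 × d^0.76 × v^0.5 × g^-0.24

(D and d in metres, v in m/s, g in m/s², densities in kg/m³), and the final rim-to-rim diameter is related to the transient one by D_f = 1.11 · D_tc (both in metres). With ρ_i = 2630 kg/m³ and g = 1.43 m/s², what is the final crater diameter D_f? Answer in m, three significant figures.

D_f ≈ 686 m

v = 18700 m/s.
ρ_i^0.31 = 2630^0.31 = 11.49
d^0.76 = 9.46^0.76 = 5.517
v^0.5 = 18700^0.5 = 136.7
g^-0.24 = 1.43^-0.24 = 0.9177
D_tc = 0.0777 × 11.49 × 5.517 × 136.7 × 0.9177 = 617.9 m
D_f = 1.11 × 617.9 = 685.9 m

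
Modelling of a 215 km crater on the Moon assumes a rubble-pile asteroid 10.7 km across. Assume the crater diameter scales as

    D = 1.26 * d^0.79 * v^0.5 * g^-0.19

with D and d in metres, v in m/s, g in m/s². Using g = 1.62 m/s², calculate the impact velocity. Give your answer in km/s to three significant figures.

v ≈ 15.0 km/s

Rearranging for v: v = [D / (1.26 · 10700^0.79 · 1.62^-0.19)]^(1/0.5).
D = 215000 m.
10700^0.79 = 1525
1.62^-0.19 = 0.9124
Denominator = 1.26 × 1525 × 0.9124 = 1753
D / 1753 = 215000 / 1753 = 122.6
v = 122.6^(1/0.5) = 122.6^2 = 15031 m/s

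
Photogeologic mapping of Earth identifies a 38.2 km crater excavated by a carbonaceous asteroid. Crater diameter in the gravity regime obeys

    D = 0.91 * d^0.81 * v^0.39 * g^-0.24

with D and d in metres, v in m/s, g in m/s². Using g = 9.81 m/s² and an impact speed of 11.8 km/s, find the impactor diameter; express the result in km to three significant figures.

d ≈ 11.0 km

Rearranging for d: d = [D / (0.91 · 11800^0.39 · 9.81^-0.24)]^(1/0.81).
D = 38200 m.
11800^0.39 = 38.73
9.81^-0.24 = 0.5781
Denominator = 0.91 × 38.73 × 0.5781 = 20.37
D / 20.37 = 38200 / 20.37 = 1875
d = 1875^(1/0.81) = 1875^1.2346 = 10986 m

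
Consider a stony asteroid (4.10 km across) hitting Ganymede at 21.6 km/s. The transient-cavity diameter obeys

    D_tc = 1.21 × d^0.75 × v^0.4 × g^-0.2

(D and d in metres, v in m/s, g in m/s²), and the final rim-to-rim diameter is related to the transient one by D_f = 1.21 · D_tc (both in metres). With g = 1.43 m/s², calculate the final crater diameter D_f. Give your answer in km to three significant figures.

D_f ≈ 37.8 km

In SI: d = 4100 m, v = 21600 m/s.
d^0.75 = 4100^0.75 = 512.4
v^0.4 = 21600^0.4 = 54.17
g^-0.2 = 1.43^-0.2 = 0.9310
D_tc = 1.21 × 512.4 × 54.17 × 0.9310 = 31270 m
D_f = 1.21 × 31270 = 37837 m
     = 37.84 km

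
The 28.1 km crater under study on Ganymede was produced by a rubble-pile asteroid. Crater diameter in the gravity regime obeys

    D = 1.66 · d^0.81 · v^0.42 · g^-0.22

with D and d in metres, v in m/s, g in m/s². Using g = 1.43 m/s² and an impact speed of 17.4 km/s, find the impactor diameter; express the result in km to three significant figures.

d ≈ 1.16 km

Rearranging for d: d = [D / (1.66 · 17400^0.42 · 1.43^-0.22)]^(1/0.81).
D = 28100 m.
17400^0.42 = 60.40
1.43^-0.22 = 0.9243
Denominator = 1.66 × 60.40 × 0.9243 = 92.67
D / 92.67 = 28100 / 92.67 = 303.2
d = 303.2^(1/0.81) = 303.2^1.2346 = 1159 m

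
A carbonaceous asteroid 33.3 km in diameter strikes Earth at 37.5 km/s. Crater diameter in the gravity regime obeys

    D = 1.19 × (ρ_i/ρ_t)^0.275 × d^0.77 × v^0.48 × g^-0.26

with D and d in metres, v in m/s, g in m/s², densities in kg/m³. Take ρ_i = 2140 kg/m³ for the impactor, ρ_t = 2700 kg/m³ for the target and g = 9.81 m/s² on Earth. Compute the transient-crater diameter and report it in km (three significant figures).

D ≈ 294 km

In SI units: d = 33300 m, v = 37500 m/s.
(ρ_i/ρ_t)^0.275 = (2140/2700)^0.275 = 0.9381
d^0.77 = 33300^0.77 = 3036
v^0.48 = 37500^0.48 = 156.9
g^-0.26 = 9.81^-0.26 = 0.5523
D = 1.19 × 0.9381 × 3036 × 156.9 × 0.5523 = 2.937 × 10^5 m
   = 293.7 km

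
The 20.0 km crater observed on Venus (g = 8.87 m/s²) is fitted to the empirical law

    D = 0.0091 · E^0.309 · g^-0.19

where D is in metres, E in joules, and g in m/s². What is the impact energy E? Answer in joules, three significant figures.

E ≈ 1.28 × 10^21 J

Rearranging: E = [D / (0.0091 · g^-0.19)]^(1/0.309).
D = 20000 m.
g^-0.19 = 8.87^-0.19 = 0.6605
D / (0.0091 × 0.6605) = 20000 / (6.011 × 10^-3) = 3.327 × 10^6
E = (3.327 × 10^6)^3.2362 = 1.278 × 10^21 J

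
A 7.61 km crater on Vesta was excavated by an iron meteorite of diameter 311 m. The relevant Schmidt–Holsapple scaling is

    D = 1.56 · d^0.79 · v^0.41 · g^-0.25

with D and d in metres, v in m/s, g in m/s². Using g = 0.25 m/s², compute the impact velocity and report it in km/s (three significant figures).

Rearranging for v: v = [D / (1.56 · 311^0.79 · 0.25^-0.25)]^(1/0.41).
D = 7610 m.
311^0.79 = 93.17
0.25^-0.25 = 1.414
Denominator = 1.56 × 93.17 × 1.414 = 205.5
D / 205.5 = 7610 / 205.5 = 37.03
v = 37.03^(1/0.41) = 37.03^2.439 = 6694 m/s

v ≈ 6.69 km/s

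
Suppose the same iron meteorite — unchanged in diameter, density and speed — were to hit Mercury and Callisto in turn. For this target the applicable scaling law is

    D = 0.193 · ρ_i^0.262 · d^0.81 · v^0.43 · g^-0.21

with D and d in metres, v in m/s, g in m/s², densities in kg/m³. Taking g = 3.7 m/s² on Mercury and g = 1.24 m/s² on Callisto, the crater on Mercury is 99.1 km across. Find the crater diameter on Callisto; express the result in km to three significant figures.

D ≈ 125 km

All impactor-dependent factors cancel in the ratio, leaving D_Callisto/D_Mercury = (g_Callisto/g_Mercury)^-0.21.
(1.24/3.7)^-0.21 = 0.3351^-0.21 = 1.258
D_Callisto = 1.258 × 99.1 km = 125 km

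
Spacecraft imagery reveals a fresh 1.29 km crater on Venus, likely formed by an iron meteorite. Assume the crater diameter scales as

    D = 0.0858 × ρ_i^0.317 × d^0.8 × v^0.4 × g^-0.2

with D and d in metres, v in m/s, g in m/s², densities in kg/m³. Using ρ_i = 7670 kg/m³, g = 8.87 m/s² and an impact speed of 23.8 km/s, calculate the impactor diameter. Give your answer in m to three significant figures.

Rearranging for d: d = [D / (0.0858 · 7670^0.317 · 23800^0.4 · 8.87^-0.2)]^(1/0.8).
D = 1290 m.
7670^0.317 = 17.04
23800^0.4 = 56.32
8.87^-0.2 = 0.6463
Denominator = 0.0858 × 17.04 × 56.32 × 0.6463 = 53.22
D / 53.22 = 1290 / 53.22 = 24.24
d = 24.24^(1/0.8) = 24.24^1.25 = 53.79 m

d ≈ 53.8 m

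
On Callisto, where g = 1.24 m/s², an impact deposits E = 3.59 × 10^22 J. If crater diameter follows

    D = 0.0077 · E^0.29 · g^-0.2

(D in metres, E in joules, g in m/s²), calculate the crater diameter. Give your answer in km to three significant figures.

E^0.29 = (3.59 × 10^22)^0.29 = 3.475 × 10^6
g^-0.2 = 1.24^-0.2 = 0.9579
D = 0.0077 × 3.475 × 10^6 × 0.9579 = 25631 m
   = 25.63 km

D ≈ 25.6 km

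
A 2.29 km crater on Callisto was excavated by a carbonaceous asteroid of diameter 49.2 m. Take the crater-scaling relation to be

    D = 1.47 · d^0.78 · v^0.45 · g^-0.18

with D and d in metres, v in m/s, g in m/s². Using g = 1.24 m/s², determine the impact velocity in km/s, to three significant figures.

Rearranging for v: v = [D / (1.47 · 49.2^0.78 · 1.24^-0.18)]^(1/0.45).
D = 2290 m.
49.2^0.78 = 20.88
1.24^-0.18 = 0.9620
Denominator = 1.47 × 20.88 × 0.9620 = 29.53
D / 29.53 = 2290 / 29.53 = 77.55
v = 77.55^(1/0.45) = 77.55^2.2222 = 15814 m/s

v ≈ 15.8 km/s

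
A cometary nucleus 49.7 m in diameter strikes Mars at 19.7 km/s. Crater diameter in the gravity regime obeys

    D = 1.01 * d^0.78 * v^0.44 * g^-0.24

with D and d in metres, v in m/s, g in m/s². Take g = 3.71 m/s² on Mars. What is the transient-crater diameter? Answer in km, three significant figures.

D ≈ 1.20 km

In SI units: v = 19700 m/s.
d^0.78 = 49.7^0.78 = 21.05
v^0.44 = 19700^0.44 = 77.55
g^-0.24 = 3.71^-0.24 = 0.7300
D = 1.01 × 21.05 × 77.55 × 0.7300 = 1204 m
   = 1.204 km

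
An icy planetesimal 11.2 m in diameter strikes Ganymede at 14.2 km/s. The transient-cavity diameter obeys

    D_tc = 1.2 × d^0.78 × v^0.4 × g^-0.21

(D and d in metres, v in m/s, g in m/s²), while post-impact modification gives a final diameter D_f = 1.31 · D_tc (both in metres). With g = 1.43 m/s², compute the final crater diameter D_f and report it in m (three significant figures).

D_f ≈ 440 m

v = 14200 m/s.
d^0.78 = 11.2^0.78 = 6.582
v^0.4 = 14200^0.4 = 45.81
g^-0.21 = 1.43^-0.21 = 0.9276
D_tc = 1.2 × 6.582 × 45.81 × 0.9276 = 335.6 m
D_f = 1.31 × 335.6 = 439.6 m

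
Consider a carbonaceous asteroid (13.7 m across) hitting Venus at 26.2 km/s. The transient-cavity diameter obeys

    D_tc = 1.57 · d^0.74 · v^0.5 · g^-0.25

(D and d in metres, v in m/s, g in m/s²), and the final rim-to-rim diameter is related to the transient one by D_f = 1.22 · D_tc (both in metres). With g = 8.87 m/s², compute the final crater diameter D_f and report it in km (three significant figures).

D_f ≈ 1.25 km

v = 26200 m/s.
d^0.74 = 13.7^0.74 = 6.937
v^0.5 = 26200^0.5 = 161.9
g^-0.25 = 8.87^-0.25 = 0.5795
D_tc = 1.57 × 6.937 × 161.9 × 0.5795 = 1022 m
D_f = 1.22 × 1022 = 1247 m
     = 1.247 km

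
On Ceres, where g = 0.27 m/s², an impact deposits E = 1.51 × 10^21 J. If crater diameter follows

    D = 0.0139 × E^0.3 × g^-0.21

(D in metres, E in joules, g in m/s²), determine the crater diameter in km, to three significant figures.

E^0.3 = (1.51 × 10^21)^0.3 = 2.258 × 10^6
g^-0.21 = 0.27^-0.21 = 1.316
D = 0.0139 × 2.258 × 10^6 × 1.316 = 41304 m
   = 41.30 km

D ≈ 41.3 km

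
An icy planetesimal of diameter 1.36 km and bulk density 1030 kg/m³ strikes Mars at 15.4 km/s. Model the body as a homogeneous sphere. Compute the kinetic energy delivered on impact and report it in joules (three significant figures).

d = 1360 m; v = 15400 m/s.
Mass m = (π/6) ρ d³ = (π/6) × 1030 × (1360)³ = 1.357 × 10^12 kg
E = ½ m v² = 0.5 × 1.357 × 10^12 × (15400)² = 1.609 × 10^20 J

E ≈ 1.61 × 10^20 J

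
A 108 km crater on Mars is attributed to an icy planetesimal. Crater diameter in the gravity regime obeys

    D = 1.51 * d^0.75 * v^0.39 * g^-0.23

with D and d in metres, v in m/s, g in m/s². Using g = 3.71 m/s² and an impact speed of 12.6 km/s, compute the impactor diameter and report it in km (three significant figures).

Rearranging for d: d = [D / (1.51 · 12600^0.39 · 3.71^-0.23)]^(1/0.75).
D = 108000 m.
12600^0.39 = 39.73
3.71^-0.23 = 0.7397
Denominator = 1.51 × 39.73 × 0.7397 = 44.38
D / 44.38 = 108000 / 44.38 = 2434
d = 2434^(1/0.75) = 2434^1.3333 = 32733 m

d ≈ 32.7 km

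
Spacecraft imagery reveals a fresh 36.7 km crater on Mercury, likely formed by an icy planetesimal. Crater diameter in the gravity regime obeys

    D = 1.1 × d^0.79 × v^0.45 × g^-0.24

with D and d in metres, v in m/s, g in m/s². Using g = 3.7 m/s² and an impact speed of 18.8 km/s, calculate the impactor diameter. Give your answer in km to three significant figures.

Rearranging for d: d = [D / (1.1 · 18800^0.45 · 3.7^-0.24)]^(1/0.79).
D = 36700 m.
18800^0.45 = 83.82
3.7^-0.24 = 0.7305
Denominator = 1.1 × 83.82 × 0.7305 = 67.35
D / 67.35 = 36700 / 67.35 = 544.9
d = 544.9^(1/0.79) = 544.9^1.2658 = 2908 m

d ≈ 2.91 km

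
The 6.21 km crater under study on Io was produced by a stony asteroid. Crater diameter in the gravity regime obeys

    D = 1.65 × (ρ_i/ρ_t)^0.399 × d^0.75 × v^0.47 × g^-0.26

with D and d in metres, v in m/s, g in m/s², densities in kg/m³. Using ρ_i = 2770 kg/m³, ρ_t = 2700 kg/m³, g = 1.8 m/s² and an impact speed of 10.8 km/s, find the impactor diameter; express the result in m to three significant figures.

Rearranging for d: d = [D / (1.65 · (2770/2700)^0.399 · 10800^0.47 · 1.8^-0.26)]^(1/0.75).
D = 6210 m.
(2770/2700)^0.399 = 1.010
10800^0.47 = 78.65
1.8^-0.26 = 0.8583
Denominator = 1.65 × 1.010 × 78.65 × 0.8583 = 112.5
D / 112.5 = 6210 / 112.5 = 55.20
d = 55.20^(1/0.75) = 55.20^1.3333 = 210.1 m

d ≈ 210 m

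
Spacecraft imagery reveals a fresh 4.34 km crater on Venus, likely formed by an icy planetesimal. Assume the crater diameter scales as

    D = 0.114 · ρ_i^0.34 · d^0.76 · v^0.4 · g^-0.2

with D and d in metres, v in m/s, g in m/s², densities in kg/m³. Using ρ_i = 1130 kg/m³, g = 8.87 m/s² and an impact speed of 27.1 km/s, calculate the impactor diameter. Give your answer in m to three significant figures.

Rearranging for d: d = [D / (0.114 · 1130^0.34 · 27100^0.4 · 8.87^-0.2)]^(1/0.76).
D = 4340 m.
1130^0.34 = 10.92
27100^0.4 = 59.32
8.87^-0.2 = 0.6463
Denominator = 0.114 × 10.92 × 59.32 × 0.6463 = 47.73
D / 47.73 = 4340 / 47.73 = 90.93
d = 90.93^(1/0.76) = 90.93^1.3158 = 377.8 m

d ≈ 378 m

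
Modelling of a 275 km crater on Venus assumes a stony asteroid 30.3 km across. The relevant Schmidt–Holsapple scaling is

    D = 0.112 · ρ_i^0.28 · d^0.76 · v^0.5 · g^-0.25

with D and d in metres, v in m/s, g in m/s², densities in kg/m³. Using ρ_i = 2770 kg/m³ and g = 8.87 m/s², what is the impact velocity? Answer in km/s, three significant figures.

Rearranging for v: v = [D / (0.112 · 2770^0.28 · 30300^0.76 · 8.87^-0.25)]^(1/0.5).
D = 275000 m.
2770^0.28 = 9.202
30300^0.76 = 2546
8.87^-0.25 = 0.5795
Denominator = 0.112 × 9.202 × 2546 × 0.5795 = 1521
D / 1521 = 275000 / 1521 = 180.8
v = 180.8^(1/0.5) = 180.8^2 = 32689 m/s

v ≈ 32.7 km/s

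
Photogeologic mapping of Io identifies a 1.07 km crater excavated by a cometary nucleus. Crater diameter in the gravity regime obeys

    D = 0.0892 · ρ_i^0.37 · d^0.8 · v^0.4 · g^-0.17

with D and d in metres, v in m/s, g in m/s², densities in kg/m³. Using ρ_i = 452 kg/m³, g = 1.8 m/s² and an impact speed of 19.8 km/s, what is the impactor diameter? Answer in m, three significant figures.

d ≈ 59.8 m

Rearranging for d: d = [D / (0.0892 · 452^0.37 · 19800^0.4 · 1.8^-0.17)]^(1/0.8).
D = 1070 m.
452^0.37 = 9.603
19800^0.4 = 52.32
1.8^-0.17 = 0.9049
Denominator = 0.0892 × 9.603 × 52.32 × 0.9049 = 40.55
D / 40.55 = 1070 / 40.55 = 26.39
d = 26.39^(1/0.8) = 26.39^1.25 = 59.81 m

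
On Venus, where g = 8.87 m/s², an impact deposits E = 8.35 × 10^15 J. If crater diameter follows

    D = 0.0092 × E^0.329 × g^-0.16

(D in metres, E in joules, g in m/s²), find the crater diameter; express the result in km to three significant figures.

E^0.329 = (8.35 × 10^15)^0.329 = 1.731 × 10^5
g^-0.16 = 8.87^-0.16 = 0.7052
D = 0.0092 × 1.731 × 10^5 × 0.7052 = 1123 m
   = 1.123 km

D ≈ 1.12 km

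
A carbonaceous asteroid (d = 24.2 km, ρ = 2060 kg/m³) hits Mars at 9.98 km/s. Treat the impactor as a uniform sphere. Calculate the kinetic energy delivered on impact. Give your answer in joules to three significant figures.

d = 24200 m; v = 9980 m/s.
Mass m = (π/6) ρ d³ = (π/6) × 2060 × (24200)³ = 1.529 × 10^16 kg
E = ½ m v² = 0.5 × 1.529 × 10^16 × (9980)² = 7.614 × 10^23 J

E ≈ 7.61 × 10^23 J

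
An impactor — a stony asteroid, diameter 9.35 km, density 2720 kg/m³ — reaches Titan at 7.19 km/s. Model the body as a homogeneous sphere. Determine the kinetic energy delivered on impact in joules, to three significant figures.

d = 9350 m; v = 7190 m/s.
Mass m = (π/6) ρ d³ = (π/6) × 2720 × (9350)³ = 1.164 × 10^15 kg
E = ½ m v² = 0.5 × 1.164 × 10^15 × (7190)² = 3.009 × 10^22 J

E ≈ 3.01 × 10^22 J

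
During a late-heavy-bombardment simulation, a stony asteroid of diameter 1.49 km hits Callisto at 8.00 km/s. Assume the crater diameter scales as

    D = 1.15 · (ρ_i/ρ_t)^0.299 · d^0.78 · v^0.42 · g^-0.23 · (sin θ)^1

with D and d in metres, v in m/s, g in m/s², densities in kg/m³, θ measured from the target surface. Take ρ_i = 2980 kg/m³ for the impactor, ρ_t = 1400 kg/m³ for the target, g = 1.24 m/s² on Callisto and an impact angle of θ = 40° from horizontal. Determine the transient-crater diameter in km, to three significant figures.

In SI units: d = 1490 m, v = 8000 m/s.
(ρ_i/ρ_t)^0.299 = (2980/1400)^0.299 = 1.253
d^0.78 = 1490^0.78 = 298.6
v^0.42 = 8000^0.42 = 43.58
g^-0.23 = 1.24^-0.23 = 0.9517
(sin 40°)^1 = 0.6428^1 = 0.6428
D = 1.15 × 1.253 × 298.6 × 43.58 × 0.9517 × 0.6428 = 11471 m
   = 11.47 km

D ≈ 11.5 km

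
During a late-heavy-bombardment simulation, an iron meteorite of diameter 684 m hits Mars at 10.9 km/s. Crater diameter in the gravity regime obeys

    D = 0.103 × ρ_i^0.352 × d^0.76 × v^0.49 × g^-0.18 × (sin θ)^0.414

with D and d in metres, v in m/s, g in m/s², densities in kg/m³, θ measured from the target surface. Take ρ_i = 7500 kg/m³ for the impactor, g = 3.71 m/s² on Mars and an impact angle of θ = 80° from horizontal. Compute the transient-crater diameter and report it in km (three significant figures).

In SI units: v = 10900 m/s.
ρ_i^0.352 = 7500^0.352 = 23.12
d^0.76 = 684^0.76 = 142.8
v^0.49 = 10900^0.49 = 95.13
g^-0.18 = 3.71^-0.18 = 0.7898
(sin 80°)^0.414 = 0.9848^0.414 = 0.9937
D = 0.103 × 23.12 × 142.8 × 95.13 × 0.7898 × 0.9937 = 25389 m
   = 25.39 km

D ≈ 25.4 km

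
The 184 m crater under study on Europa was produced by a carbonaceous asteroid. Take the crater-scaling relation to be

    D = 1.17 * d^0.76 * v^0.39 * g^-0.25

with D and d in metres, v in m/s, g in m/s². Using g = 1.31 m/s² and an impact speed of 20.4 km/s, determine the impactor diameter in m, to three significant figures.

d ≈ 5.22 m

Rearranging for d: d = [D / (1.17 · 20400^0.39 · 1.31^-0.25)]^(1/0.76).
20400^0.39 = 47.95
1.31^-0.25 = 0.9347
Denominator = 1.17 × 47.95 × 0.9347 = 52.44
D / 52.44 = 184 / 52.44 = 3.509
d = 3.509^(1/0.76) = 3.509^1.3158 = 5.216 m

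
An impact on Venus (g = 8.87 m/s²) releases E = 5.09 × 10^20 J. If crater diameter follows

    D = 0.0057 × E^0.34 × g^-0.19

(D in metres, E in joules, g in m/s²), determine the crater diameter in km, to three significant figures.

E^0.34 = (5.09 × 10^20)^0.34 = 1.097 × 10^7
g^-0.19 = 8.87^-0.19 = 0.6605
D = 0.0057 × 1.097 × 10^7 × 0.6605 = 41300 m
   = 41.30 km

D ≈ 41.3 km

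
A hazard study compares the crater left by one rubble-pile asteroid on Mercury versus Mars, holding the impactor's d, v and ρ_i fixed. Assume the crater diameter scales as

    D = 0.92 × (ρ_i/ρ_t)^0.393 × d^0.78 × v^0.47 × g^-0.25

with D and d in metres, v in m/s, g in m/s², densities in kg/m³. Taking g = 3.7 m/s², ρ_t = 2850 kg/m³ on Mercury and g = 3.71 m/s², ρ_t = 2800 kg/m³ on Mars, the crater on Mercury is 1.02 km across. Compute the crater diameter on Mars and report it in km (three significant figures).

The impactor-only factors (d, v, ρ_i) cancel in the ratio, leaving D_Mars/D_Mercury = (g_Mars/g_Mercury)^-0.25 · (ρ_t,Mercury/ρ_t,Mars)^0.393.
(3.71/3.7)^-0.25 = 1.003^-0.25 = 0.9993
(2850/2800)^0.393 = 1.018^0.393 = 1.007
Ratio = 0.9993 × 1.007 = 1.006
D_Mars = 1.006 × 1.02 km = 1.03 km

D ≈ 1.03 km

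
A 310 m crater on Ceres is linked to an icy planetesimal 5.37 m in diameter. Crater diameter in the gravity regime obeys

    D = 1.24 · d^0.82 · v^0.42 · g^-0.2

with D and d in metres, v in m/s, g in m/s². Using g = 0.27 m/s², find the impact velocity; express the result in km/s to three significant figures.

v ≈ 10.3 km/s

Rearranging for v: v = [D / (1.24 · 5.37^0.82 · 0.27^-0.2)]^(1/0.42).
5.37^0.82 = 3.968
0.27^-0.2 = 1.299
Denominator = 1.24 × 3.968 × 1.299 = 6.391
D / 6.391 = 310 / 6.391 = 48.51
v = 48.51^(1/0.42) = 48.51^2.381 = 10327 m/s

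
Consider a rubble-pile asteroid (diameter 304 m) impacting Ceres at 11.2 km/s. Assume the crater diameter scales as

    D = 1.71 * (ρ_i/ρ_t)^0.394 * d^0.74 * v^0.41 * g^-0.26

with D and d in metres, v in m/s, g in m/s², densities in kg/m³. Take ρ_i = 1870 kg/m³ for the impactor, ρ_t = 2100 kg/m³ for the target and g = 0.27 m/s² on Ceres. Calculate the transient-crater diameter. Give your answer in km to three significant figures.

In SI units: v = 11200 m/s.
(ρ_i/ρ_t)^0.394 = (1870/2100)^0.394 = 0.9553
d^0.74 = 304^0.74 = 68.76
v^0.41 = 11200^0.41 = 45.73
g^-0.26 = 0.27^-0.26 = 1.406
D = 1.71 × 0.9553 × 68.76 × 45.73 × 1.406 = 7222 m
   = 7.222 km

D ≈ 7.22 km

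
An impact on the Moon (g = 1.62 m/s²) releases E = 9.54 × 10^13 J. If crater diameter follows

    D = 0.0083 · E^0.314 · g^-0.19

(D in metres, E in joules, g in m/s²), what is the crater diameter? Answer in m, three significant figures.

D ≈ 186 m

E^0.314 = (9.54 × 10^13)^0.314 = 2.452 × 10^4
g^-0.19 = 1.62^-0.19 = 0.9124
D = 0.0083 × 2.452 × 10^4 × 0.9124 = 185.7 m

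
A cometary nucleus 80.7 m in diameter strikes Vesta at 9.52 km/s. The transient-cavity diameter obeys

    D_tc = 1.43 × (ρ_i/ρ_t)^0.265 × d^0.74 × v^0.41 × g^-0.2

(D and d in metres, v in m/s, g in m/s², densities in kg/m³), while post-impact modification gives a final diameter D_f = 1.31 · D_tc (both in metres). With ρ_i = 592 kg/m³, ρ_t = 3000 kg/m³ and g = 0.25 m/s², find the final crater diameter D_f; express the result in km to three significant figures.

v = 9520 m/s.
(ρ_i/ρ_t)^0.265 = (592/3000)^0.265 = 0.6505
d^0.74 = 80.7^0.74 = 25.77
v^0.41 = 9520^0.41 = 42.78
g^-0.2 = 0.25^-0.2 = 1.320
D_tc = 1.43 × 0.6505 × 25.77 × 42.78 × 1.320 = 1354 m
D_f = 1.31 × 1354 = 1774 m
     = 1.774 km

D_f ≈ 1.77 km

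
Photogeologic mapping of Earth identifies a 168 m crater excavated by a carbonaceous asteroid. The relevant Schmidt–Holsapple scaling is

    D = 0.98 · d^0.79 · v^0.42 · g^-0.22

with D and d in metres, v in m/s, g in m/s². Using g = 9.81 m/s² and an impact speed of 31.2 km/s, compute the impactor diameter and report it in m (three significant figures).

Rearranging for d: d = [D / (0.98 · 31200^0.42 · 9.81^-0.22)]^(1/0.79).
31200^0.42 = 77.19
9.81^-0.22 = 0.6051
Denominator = 0.98 × 77.19 × 0.6051 = 45.77
D / 45.77 = 168 / 45.77 = 3.671
d = 3.671^(1/0.79) = 3.671^1.2658 = 5.187 m

d ≈ 5.19 m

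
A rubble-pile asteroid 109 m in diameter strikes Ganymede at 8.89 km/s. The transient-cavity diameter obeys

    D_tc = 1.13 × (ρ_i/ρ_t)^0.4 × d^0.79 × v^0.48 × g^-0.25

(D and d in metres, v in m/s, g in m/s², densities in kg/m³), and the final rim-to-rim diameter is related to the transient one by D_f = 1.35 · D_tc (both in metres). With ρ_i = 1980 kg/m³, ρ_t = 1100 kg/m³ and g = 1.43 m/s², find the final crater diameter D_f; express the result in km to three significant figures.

D_f ≈ 5.65 km

v = 8890 m/s.
(ρ_i/ρ_t)^0.4 = (1980/1100)^0.4 = 1.265
d^0.79 = 109^0.79 = 40.70
v^0.48 = 8890^0.48 = 78.61
g^-0.25 = 1.43^-0.25 = 0.9145
D_tc = 1.13 × 1.265 × 40.70 × 78.61 × 0.9145 = 4182 m
D_f = 1.35 × 4182 = 5646 m
     = 5.646 km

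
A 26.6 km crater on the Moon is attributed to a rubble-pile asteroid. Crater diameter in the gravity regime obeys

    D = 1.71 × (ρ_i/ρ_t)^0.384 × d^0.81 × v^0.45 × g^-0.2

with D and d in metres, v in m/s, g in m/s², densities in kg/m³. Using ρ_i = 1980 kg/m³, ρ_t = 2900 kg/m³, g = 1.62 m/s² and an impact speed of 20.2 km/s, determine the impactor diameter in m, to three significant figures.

d ≈ 820 m

Rearranging for d: d = [D / (1.71 · (1980/2900)^0.384 · 20200^0.45 · 1.62^-0.2)]^(1/0.81).
D = 26600 m.
(1980/2900)^0.384 = 0.8637
20200^0.45 = 86.58
1.62^-0.2 = 0.9080
Denominator = 1.71 × 0.8637 × 86.58 × 0.9080 = 116.1
D / 116.1 = 26600 / 116.1 = 229.1
d = 229.1^(1/0.81) = 229.1^1.2346 = 819.8 m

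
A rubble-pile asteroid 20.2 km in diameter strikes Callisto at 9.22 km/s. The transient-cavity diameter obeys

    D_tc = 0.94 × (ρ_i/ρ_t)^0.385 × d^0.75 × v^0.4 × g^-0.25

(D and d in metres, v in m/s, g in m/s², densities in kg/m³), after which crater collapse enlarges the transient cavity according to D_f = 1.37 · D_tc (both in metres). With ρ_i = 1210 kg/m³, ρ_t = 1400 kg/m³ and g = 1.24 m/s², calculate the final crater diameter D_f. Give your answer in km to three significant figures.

D_f ≈ 75.3 km

In SI: d = 20200 m, v = 9220 m/s.
(ρ_i/ρ_t)^0.385 = (1210/1400)^0.385 = 0.9454
d^0.75 = 20200^0.75 = 1694
v^0.4 = 9220^0.4 = 38.54
g^-0.25 = 1.24^-0.25 = 0.9476
D_tc = 0.94 × 0.9454 × 1694 × 38.54 × 0.9476 = 54980 m
D_f = 1.37 × 54980 = 75323 m
     = 75.32 km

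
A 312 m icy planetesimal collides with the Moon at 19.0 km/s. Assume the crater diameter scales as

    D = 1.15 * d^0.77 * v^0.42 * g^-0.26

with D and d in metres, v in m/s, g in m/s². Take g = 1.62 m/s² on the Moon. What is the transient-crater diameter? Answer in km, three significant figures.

D ≈ 5.29 km

In SI units: v = 19000 m/s.
d^0.77 = 312^0.77 = 83.27
v^0.42 = 19000^0.42 = 62.67
g^-0.26 = 1.62^-0.26 = 0.8821
D = 1.15 × 83.27 × 62.67 × 0.8821 = 5294 m
   = 5.294 km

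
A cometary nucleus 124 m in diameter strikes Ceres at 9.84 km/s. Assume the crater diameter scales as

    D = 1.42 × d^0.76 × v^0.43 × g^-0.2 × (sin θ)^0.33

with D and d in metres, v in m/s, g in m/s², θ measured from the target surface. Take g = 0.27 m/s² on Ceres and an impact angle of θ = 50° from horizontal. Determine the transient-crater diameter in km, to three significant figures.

In SI units: v = 9840 m/s.
d^0.76 = 124^0.76 = 38.99
v^0.43 = 9840^0.43 = 52.12
g^-0.2 = 0.27^-0.2 = 1.299
(sin 50°)^0.33 = 0.7660^0.33 = 0.9158
D = 1.42 × 38.99 × 52.12 × 1.299 × 0.9158 = 3433 m
   = 3.433 km

D ≈ 3.43 km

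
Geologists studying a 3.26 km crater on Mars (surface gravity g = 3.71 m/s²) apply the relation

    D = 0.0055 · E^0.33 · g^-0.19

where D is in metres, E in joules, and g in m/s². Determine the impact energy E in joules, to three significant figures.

E ≈ 6.63 × 10^17 J

Rearranging: E = [D / (0.0055 · g^-0.19)]^(1/0.33).
D = 3260 m.
g^-0.19 = 3.71^-0.19 = 0.7795
D / (0.0055 × 0.7795) = 3260 / (4.287 × 10^-3) = 7.604 × 10^5
E = (7.604 × 10^5)^3.0303 = 6.627 × 10^17 J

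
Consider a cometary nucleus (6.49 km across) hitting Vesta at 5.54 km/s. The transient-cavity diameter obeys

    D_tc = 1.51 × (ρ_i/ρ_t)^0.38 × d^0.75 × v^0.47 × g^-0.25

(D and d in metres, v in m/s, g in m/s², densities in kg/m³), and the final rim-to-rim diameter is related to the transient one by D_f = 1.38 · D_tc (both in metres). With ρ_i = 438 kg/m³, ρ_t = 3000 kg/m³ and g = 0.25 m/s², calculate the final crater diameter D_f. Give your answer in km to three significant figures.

In SI: d = 6490 m, v = 5540 m/s.
(ρ_i/ρ_t)^0.38 = (438/3000)^0.38 = 0.4813
d^0.75 = 6490^0.75 = 723.1
v^0.47 = 5540^0.47 = 57.47
g^-0.25 = 0.25^-0.25 = 1.414
D_tc = 1.51 × 0.4813 × 723.1 × 57.47 × 1.414 = 42710 m
D_f = 1.38 × 42710 = 58940 m
     = 58.94 km

D_f ≈ 58.9 km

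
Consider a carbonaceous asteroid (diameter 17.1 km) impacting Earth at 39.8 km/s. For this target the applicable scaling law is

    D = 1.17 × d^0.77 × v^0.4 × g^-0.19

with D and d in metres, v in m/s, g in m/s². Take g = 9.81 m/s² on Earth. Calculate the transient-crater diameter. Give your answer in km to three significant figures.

D ≈ 95.3 km

In SI units: d = 17100 m, v = 39800 m/s.
d^0.77 = 17100^0.77 = 1817
v^0.4 = 39800^0.4 = 69.18
g^-0.19 = 9.81^-0.19 = 0.6480
D = 1.17 × 1817 × 69.18 × 0.6480 = 95301 m
   = 95.30 km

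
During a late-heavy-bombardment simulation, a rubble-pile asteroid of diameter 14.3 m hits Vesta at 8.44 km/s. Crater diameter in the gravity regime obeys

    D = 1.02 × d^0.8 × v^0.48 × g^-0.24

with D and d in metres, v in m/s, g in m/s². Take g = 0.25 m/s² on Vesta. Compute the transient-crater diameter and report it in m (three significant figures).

D ≈ 916 m

In SI units: v = 8440 m/s.
d^0.8 = 14.3^0.8 = 8.400
v^0.48 = 8440^0.48 = 76.67
g^-0.24 = 0.25^-0.24 = 1.395
D = 1.02 × 8.400 × 76.67 × 1.395 = 916.4 m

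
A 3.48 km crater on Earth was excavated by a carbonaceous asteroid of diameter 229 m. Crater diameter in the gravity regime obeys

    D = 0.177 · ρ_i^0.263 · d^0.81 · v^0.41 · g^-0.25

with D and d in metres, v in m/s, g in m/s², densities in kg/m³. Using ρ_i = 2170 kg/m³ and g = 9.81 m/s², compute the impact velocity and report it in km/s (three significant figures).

v ≈ 18.8 km/s

Rearranging for v: v = [D / (0.177 · 2170^0.263 · 229^0.81 · 9.81^-0.25)]^(1/0.41).
D = 3480 m.
2170^0.263 = 7.542
229^0.81 = 81.56
9.81^-0.25 = 0.5650
Denominator = 0.177 × 7.542 × 81.56 × 0.5650 = 61.52
D / 61.52 = 3480 / 61.52 = 56.57
v = 56.57^(1/0.41) = 56.57^2.439 = 18817 m/s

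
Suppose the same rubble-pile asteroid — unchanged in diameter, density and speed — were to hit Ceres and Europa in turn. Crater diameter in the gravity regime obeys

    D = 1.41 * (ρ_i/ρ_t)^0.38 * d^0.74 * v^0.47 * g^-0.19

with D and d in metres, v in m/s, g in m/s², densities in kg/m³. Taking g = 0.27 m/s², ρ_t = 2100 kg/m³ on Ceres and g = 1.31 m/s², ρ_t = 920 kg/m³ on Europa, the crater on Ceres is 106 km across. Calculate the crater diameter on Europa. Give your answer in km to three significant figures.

The impactor-only factors (d, v, ρ_i) cancel in the ratio, leaving D_Europa/D_Ceres = (g_Europa/g_Ceres)^-0.19 · (ρ_t,Ceres/ρ_t,Europa)^0.38.
(1.31/0.27)^-0.19 = 4.852^-0.19 = 0.7408
(2100/920)^0.38 = 2.283^0.38 = 1.368
Ratio = 0.7408 × 1.368 = 1.013
D_Europa = 1.013 × 106 km = 107 km

D ≈ 107 km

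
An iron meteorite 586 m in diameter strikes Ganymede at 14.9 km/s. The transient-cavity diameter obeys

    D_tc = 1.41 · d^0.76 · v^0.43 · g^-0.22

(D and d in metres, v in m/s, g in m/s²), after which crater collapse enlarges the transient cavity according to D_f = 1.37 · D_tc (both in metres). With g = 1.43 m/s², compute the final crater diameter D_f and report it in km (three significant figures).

v = 14900 m/s.
d^0.76 = 586^0.76 = 126.9
v^0.43 = 14900^0.43 = 62.30
g^-0.22 = 1.43^-0.22 = 0.9243
D_tc = 1.41 × 126.9 × 62.30 × 0.9243 = 10300 m
D_f = 1.37 × 10300 = 14111 m
     = 14.11 km

D_f ≈ 14.1 km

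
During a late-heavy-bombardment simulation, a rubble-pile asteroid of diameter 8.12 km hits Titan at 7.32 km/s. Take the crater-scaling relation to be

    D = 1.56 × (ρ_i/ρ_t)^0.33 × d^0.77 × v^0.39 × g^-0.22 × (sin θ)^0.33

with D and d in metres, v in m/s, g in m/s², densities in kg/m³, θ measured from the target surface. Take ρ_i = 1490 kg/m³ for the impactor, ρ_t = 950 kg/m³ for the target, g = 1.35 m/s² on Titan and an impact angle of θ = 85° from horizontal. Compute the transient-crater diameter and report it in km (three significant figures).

In SI units: d = 8120 m, v = 7320 m/s.
(ρ_i/ρ_t)^0.33 = (1490/950)^0.33 = 1.160
d^0.77 = 8120^0.77 = 1024
v^0.39 = 7320^0.39 = 32.15
g^-0.22 = 1.35^-0.22 = 0.9361
(sin 85°)^0.33 = 0.9962^0.33 = 0.9987
D = 1.56 × 1.160 × 1024 × 32.15 × 0.9361 × 0.9987 = 55696 m
   = 55.70 km

D ≈ 55.7 km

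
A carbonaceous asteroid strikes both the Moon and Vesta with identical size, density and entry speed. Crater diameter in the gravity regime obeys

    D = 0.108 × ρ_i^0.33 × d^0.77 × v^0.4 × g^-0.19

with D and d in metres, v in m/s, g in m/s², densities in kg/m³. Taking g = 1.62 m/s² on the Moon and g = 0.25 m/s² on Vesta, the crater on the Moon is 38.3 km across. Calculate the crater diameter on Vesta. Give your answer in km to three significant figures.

D ≈ 54.6 km

All impactor-dependent factors cancel in the ratio, leaving D_Vesta/D_Moon = (g_Vesta/g_Moon)^-0.19.
(0.25/1.62)^-0.19 = 0.1543^-0.19 = 1.426
D_Vesta = 1.426 × 38.3 km = 54.6 km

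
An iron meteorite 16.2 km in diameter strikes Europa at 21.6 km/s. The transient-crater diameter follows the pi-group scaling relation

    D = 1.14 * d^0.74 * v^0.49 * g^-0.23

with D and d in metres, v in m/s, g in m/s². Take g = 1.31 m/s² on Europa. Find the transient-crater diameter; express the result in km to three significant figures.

In SI units: d = 16200 m, v = 21600 m/s.
d^0.74 = 16200^0.74 = 1303
v^0.49 = 21600^0.49 = 133.0
g^-0.23 = 1.31^-0.23 = 0.9398
D = 1.14 × 1303 × 133.0 × 0.9398 = 1.857 × 10^5 m
   = 185.7 km

D ≈ 186 km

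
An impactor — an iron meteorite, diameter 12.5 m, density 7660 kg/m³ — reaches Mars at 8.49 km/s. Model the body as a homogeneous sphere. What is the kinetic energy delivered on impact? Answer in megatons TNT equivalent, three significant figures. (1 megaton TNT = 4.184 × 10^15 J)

v = 8490 m/s.
Mass m = (π/6) ρ d³ = (π/6) × 7660 × (12.5)³ = 7.834 × 10^6 kg
E = ½ m v² = 0.5 × 7.834 × 10^6 × (8490)² = 2.823 × 10^14 J
   = 2.823 × 10^14 / 4.184×10^15 = 0.06747 Mt

E ≈ 0.0675 Mt TNT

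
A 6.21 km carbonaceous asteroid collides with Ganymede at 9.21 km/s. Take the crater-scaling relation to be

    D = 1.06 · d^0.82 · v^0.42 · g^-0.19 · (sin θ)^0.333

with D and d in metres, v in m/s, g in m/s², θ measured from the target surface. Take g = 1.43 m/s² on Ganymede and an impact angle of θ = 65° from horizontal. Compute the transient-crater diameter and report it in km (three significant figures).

D ≈ 57.1 km

In SI units: d = 6210 m, v = 9210 m/s.
d^0.82 = 6210^0.82 = 1289
v^0.42 = 9210^0.42 = 46.24
g^-0.19 = 1.43^-0.19 = 0.9343
(sin 65°)^0.333 = 0.9063^0.333 = 0.9678
D = 1.06 × 1289 × 46.24 × 0.9343 × 0.9678 = 57128 m
   = 57.13 km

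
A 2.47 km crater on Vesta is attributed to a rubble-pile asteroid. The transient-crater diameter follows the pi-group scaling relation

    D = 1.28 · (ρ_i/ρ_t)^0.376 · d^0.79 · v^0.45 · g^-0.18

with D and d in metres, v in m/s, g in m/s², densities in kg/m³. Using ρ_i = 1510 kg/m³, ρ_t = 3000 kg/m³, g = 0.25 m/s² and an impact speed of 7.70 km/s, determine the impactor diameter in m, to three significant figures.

d ≈ 89.1 m

Rearranging for d: d = [D / (1.28 · (1510/3000)^0.376 · 7700^0.45 · 0.25^-0.18)]^(1/0.79).
D = 2470 m.
(1510/3000)^0.376 = 0.7725
7700^0.45 = 56.09
0.25^-0.18 = 1.283
Denominator = 1.28 × 0.7725 × 56.09 × 1.283 = 71.16
D / 71.16 = 2470 / 71.16 = 34.71
d = 34.71^(1/0.79) = 34.71^1.2658 = 89.11 m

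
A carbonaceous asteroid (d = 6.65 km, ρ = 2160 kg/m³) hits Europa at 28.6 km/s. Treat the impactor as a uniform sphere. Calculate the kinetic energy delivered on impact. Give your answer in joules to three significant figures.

d = 6650 m; v = 28600 m/s.
Mass m = (π/6) ρ d³ = (π/6) × 2160 × (6650)³ = 3.326 × 10^14 kg
E = ½ m v² = 0.5 × 3.326 × 10^14 × (28600)² = 1.360 × 10^23 J

E ≈ 1.36 × 10^23 J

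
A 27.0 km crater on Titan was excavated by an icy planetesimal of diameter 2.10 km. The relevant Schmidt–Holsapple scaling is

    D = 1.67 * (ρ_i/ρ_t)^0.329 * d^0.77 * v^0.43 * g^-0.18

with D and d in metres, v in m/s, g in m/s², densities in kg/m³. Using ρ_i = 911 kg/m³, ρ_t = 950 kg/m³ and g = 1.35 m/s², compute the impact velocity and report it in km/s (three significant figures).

Rearranging for v: v = [D / (1.67 · (911/950)^0.329 · 2100^0.77 · 1.35^-0.18)]^(1/0.43).
D = 27000 m.
(911/950)^0.329 = 0.9863
2100^0.77 = 361.5
1.35^-0.18 = 0.9474
Denominator = 1.67 × 0.9863 × 361.5 × 0.9474 = 564.1
D / 564.1 = 27000 / 564.1 = 47.86
v = 47.86^(1/0.43) = 47.86^2.3256 = 8071 m/s

v ≈ 8.07 km/s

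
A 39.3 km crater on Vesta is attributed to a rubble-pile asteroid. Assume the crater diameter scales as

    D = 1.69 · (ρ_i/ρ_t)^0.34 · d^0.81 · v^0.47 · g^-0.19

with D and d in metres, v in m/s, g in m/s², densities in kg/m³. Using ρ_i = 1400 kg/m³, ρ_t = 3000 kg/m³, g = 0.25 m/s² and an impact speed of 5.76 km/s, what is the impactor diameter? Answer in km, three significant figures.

Rearranging for d: d = [D / (1.69 · (1400/3000)^0.34 · 5760^0.47 · 0.25^-0.19)]^(1/0.81).
D = 39300 m.
(1400/3000)^0.34 = 0.7717
5760^0.47 = 58.53
0.25^-0.19 = 1.301
Denominator = 1.69 × 0.7717 × 58.53 × 1.301 = 99.31
D / 99.31 = 39300 / 99.31 = 395.7
d = 395.7^(1/0.81) = 395.7^1.2346 = 1610 m

d ≈ 1.61 km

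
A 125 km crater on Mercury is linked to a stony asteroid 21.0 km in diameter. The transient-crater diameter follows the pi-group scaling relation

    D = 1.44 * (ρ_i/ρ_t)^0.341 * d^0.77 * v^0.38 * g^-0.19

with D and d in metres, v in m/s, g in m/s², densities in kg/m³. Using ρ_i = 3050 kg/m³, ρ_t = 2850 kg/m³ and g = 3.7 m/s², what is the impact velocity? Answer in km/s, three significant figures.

v ≈ 31.3 km/s

Rearranging for v: v = [D / (1.44 · (3050/2850)^0.341 · 21000^0.77 · 3.7^-0.19)]^(1/0.38).
D = 125000 m.
(3050/2850)^0.341 = 1.023
21000^0.77 = 2129
3.7^-0.19 = 0.7799
Denominator = 1.44 × 1.023 × 2129 × 0.7799 = 2446
D / 2446 = 125000 / 2446 = 51.10
v = 51.10^(1/0.38) = 51.10^2.6316 = 31324 m/s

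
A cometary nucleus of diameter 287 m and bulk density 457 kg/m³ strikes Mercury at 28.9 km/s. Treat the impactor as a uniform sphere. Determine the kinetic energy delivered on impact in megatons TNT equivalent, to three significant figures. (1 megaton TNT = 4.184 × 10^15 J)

v = 28900 m/s.
Mass m = (π/6) ρ d³ = (π/6) × 457 × (287)³ = 5.657 × 10^9 kg
E = ½ m v² = 0.5 × 5.657 × 10^9 × (28900)² = 2.362 × 10^18 J
   = 2.362 × 10^18 / 4.184×10^15 = 564.5 Mt

E ≈ 565 Mt TNT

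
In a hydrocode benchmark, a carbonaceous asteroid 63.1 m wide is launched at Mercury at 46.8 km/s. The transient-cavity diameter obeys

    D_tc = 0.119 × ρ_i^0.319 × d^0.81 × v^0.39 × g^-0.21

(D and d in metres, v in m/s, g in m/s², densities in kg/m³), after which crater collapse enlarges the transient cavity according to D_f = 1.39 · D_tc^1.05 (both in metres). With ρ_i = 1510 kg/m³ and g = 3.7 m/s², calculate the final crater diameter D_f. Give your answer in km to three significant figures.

v = 46800 m/s.
ρ_i^0.319 = 1510^0.319 = 10.33
d^0.81 = 63.1^0.81 = 28.71
v^0.39 = 46800^0.39 = 66.28
g^-0.21 = 3.7^-0.21 = 0.7598
D_tc = 0.119 × 10.33 × 28.71 × 66.28 × 0.7598 = 1777 m
D_f = 1.39 × (1777)^1.05 = 3591 m
     = 3.591 km

D_f ≈ 3.59 km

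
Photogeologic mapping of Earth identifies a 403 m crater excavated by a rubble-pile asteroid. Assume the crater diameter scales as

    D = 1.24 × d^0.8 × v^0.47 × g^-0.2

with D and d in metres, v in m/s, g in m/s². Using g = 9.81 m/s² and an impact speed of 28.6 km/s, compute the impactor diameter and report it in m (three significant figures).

d ≈ 5.88 m

Rearranging for d: d = [D / (1.24 · 28600^0.47 · 9.81^-0.2)]^(1/0.8).
28600^0.47 = 124.3
9.81^-0.2 = 0.6334
Denominator = 1.24 × 124.3 × 0.6334 = 97.63
D / 97.63 = 403 / 97.63 = 4.128
d = 4.128^(1/0.8) = 4.128^1.25 = 5.884 m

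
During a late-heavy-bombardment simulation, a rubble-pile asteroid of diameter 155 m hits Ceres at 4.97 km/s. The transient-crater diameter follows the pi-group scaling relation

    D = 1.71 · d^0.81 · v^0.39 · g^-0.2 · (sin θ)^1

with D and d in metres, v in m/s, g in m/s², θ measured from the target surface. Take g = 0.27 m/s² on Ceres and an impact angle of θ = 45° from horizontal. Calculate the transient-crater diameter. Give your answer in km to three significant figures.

In SI units: v = 4970 m/s.
d^0.81 = 155^0.81 = 59.45
v^0.39 = 4970^0.39 = 27.64
g^-0.2 = 0.27^-0.2 = 1.299
(sin 45°)^1 = 0.7071^1 = 0.7071
D = 1.71 × 59.45 × 27.64 × 1.299 × 0.7071 = 2581 m
   = 2.581 km

D ≈ 2.58 km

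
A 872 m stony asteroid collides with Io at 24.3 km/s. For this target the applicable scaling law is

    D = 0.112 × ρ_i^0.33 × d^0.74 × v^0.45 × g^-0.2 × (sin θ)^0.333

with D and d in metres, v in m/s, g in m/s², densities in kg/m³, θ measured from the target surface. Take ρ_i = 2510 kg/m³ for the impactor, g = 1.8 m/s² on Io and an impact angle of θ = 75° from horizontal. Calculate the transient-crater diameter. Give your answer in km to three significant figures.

D ≈ 18.4 km

In SI units: v = 24300 m/s.
ρ_i^0.33 = 2510^0.33 = 13.24
d^0.74 = 872^0.74 = 150.0
v^0.45 = 24300^0.45 = 94.09
g^-0.2 = 1.8^-0.2 = 0.8891
(sin 75°)^0.333 = 0.9659^0.333 = 0.9885
D = 0.112 × 13.24 × 150.0 × 94.09 × 0.8891 × 0.9885 = 18394 m
   = 18.39 km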